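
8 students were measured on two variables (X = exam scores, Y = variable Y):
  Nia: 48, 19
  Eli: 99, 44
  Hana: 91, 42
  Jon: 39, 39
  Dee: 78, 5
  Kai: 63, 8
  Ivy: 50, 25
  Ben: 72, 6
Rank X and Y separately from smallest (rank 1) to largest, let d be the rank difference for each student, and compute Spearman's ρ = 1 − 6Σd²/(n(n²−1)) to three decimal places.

Ranks of variable 1: 2, 8, 7, 1, 6, 4, 3, 5
Ranks of variable 2: 4, 8, 7, 6, 1, 3, 5, 2
d = r₁ − r₂: -2, 0, 0, -5, 5, 1, -2, 3
d²: 4, 0, 0, 25, 25, 1, 4, 9; Σd² = 68
ρ = 1 − 6·68/(8·63) = 1 − 408/504 = 0.190

0.190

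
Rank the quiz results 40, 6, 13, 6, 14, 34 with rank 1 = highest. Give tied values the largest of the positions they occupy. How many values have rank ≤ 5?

4

Sorted (descending): 40, 34, 14, 13, 6, 6
The 2 values of 6 occupy positions 5–6 → each gets rank 6.
Ranks ≤ 5: {1, 2, 3, 4} → 4 values.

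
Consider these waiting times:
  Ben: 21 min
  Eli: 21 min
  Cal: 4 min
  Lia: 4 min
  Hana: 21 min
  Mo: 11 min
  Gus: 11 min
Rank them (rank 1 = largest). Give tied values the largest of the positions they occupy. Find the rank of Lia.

Sorted (descending): 21, 21, 21, 11, 11, 4, 4
The 3 values of 21 occupy positions 1–3 → each gets rank 3.
The 2 values of 11 occupy positions 4–5 → each gets rank 5.
The 2 values of 4 occupy positions 6–7 → each gets rank 7.
Lia has value 4 min → rank 7.

7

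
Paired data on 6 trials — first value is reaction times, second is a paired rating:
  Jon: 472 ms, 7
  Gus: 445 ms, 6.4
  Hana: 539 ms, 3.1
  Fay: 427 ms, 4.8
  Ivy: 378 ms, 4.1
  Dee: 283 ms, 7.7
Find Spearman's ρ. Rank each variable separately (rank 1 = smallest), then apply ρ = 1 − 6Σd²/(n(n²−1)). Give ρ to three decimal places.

-0.429

Ranks of variable 1: 5, 4, 6, 3, 2, 1
Ranks of variable 2: 5, 4, 1, 3, 2, 6
d = r₁ − r₂: 0, 0, 5, 0, 0, -5
d²: 0, 0, 25, 0, 0, 25; Σd² = 50
ρ = 1 − 6·50/(6·35) = 1 − 300/210 = -0.429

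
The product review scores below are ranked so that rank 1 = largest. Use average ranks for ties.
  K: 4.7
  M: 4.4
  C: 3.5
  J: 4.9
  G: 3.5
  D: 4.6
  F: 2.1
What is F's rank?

Sorted (descending): 4.9, 4.7, 4.6, 4.4, 3.5, 3.5, 2.1
The 2 values of 3.5 occupy positions 5–6 → average rank (5+6)/2 = 5.5.
F has value 2.1 → rank 7.

7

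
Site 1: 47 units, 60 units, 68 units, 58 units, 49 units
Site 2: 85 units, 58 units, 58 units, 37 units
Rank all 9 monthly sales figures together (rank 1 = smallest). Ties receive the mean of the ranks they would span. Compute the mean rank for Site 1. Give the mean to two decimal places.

5.00

Sorted (ascending): 37, 47, 49, 58, 58, 58, 60, 68, 85
The 3 values of 58 occupy positions 4–6 → average rank 5.
Site 1 values → pooled ranks: 47→2, 60→7, 68→8, 58→5, 49→3
Mean rank = (2 + 7 + 8 + 5 + 3) / 5 = 5.00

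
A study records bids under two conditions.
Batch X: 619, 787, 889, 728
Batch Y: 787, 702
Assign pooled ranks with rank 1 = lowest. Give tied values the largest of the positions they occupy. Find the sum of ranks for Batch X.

15

Sorted (ascending): 619, 702, 728, 787, 787, 889
The 2 values of 787 occupy positions 4–5 → each gets rank 5.
Batch X values → pooled ranks: 619→1, 787→5, 889→6, 728→3
Rank sum = 1 + 5 + 6 + 3 = 15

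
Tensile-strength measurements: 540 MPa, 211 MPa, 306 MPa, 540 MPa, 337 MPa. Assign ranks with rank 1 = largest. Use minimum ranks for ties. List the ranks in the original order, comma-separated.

Sorted (descending): 540, 540, 337, 306, 211
The 2 values of 540 occupy positions 1–2 → each gets rank 1.

1, 5, 4, 1, 3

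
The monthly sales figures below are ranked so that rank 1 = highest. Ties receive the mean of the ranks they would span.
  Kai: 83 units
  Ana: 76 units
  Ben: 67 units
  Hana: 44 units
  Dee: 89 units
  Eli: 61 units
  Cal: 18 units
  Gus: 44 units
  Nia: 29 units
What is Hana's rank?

6.5

Sorted (descending): 89, 83, 76, 67, 61, 44, 44, 29, 18
The 2 values of 44 occupy positions 6–7 → average rank (6+7)/2 = 6.5.
Hana has value 44 units → rank 6.5.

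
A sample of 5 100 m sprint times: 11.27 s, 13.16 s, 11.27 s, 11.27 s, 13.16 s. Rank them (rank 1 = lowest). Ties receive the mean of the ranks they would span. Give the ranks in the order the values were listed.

2, 4.5, 2, 2, 4.5

Sorted (ascending): 11.27, 11.27, 11.27, 13.16, 13.16
The 3 values of 11.27 occupy positions 1–3 → average rank 2.
The 2 values of 13.16 occupy positions 4–5 → average rank (4+5)/2 = 4.5.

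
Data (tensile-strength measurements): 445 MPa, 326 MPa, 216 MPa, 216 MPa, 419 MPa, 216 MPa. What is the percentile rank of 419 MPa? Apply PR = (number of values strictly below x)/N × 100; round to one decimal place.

N = 6.
Strictly below 419: 4. Equal to 419: 1.
PR = 4/6 × 100 = 66.7

66.7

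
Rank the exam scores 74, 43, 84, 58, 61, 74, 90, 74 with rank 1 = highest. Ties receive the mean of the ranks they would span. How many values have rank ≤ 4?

Sorted (descending): 90, 84, 74, 74, 74, 61, 58, 43
The 3 values of 74 occupy positions 3–5 → average rank 4.
Ranks ≤ 4: {1, 2, 4, 4, 4} → 5 values.

5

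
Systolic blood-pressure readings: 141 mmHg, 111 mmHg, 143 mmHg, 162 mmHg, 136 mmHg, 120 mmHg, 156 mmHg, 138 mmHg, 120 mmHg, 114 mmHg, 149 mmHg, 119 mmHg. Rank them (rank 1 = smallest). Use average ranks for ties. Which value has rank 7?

Sorted (ascending): 111, 114, 119, 120, 120, 136, 138, 141, 143, 149, 156, 162
The 2 values of 120 occupy positions 4–5 → average rank (4+5)/2 = 4.5.
Rank 7 → value 138.

138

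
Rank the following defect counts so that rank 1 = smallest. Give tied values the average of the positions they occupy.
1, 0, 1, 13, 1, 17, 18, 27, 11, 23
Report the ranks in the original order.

3, 1, 3, 6, 3, 7, 8, 10, 5, 9

Sorted (ascending): 0, 1, 1, 1, 11, 13, 17, 18, 23, 27
The 3 values of 1 occupy positions 2–4 → average rank 3.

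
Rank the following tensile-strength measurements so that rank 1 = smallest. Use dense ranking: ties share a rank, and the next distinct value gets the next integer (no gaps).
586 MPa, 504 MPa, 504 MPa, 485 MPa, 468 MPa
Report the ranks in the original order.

4, 3, 3, 2, 1

Sorted (ascending): 468, 485, 504, 504, 586
The 2 values of 504 share dense rank 3.
Remaining distinct values take the next consecutive integers.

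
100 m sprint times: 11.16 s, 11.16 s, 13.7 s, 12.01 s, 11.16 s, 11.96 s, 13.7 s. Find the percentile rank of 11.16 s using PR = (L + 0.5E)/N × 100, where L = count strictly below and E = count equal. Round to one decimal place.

21.4

N = 7.
Strictly below 11.16: 0. Equal to 11.16: 3.
PR = (0 + 0.5·3)/7 × 100 = 21.4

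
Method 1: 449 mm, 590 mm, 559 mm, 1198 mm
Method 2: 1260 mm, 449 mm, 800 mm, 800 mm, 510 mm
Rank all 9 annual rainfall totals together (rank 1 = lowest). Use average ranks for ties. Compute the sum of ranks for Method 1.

18.5

Sorted (ascending): 449, 449, 510, 559, 590, 800, 800, 1198, 1260
The 2 values of 449 occupy positions 1–2 → average rank (1+2)/2 = 1.5.
The 2 values of 800 occupy positions 6–7 → average rank (6+7)/2 = 6.5.
Method 1 values → pooled ranks: 449→1.5, 590→5, 559→4, 1198→8
Rank sum = 1.5 + 5 + 4 + 8 = 18.5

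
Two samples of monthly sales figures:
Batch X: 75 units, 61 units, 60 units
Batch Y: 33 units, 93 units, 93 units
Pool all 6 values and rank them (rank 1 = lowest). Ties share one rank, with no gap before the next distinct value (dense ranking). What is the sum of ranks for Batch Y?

Sorted (ascending): 33, 60, 61, 75, 93, 93
The 2 values of 93 share dense rank 5.
Remaining distinct values take the next consecutive integers.
Batch Y values → pooled ranks: 33→1, 93→5, 93→5
Rank sum = 1 + 5 + 5 = 11

11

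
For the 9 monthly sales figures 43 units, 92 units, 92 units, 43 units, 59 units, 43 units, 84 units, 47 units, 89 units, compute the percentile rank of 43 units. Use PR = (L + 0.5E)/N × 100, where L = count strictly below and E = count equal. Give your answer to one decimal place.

N = 9.
Strictly below 43: 0. Equal to 43: 3.
PR = (0 + 0.5·3)/9 × 100 = 16.7

16.7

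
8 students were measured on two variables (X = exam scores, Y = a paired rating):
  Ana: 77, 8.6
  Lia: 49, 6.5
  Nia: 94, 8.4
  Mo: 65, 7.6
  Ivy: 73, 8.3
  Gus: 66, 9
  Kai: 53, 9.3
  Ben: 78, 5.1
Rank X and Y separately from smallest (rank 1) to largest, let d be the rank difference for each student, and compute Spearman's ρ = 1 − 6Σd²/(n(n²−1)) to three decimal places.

-0.095

Ranks of variable 1: 6, 1, 8, 3, 5, 4, 2, 7
Ranks of variable 2: 6, 2, 5, 3, 4, 7, 8, 1
d = r₁ − r₂: 0, -1, 3, 0, 1, -3, -6, 6
d²: 0, 1, 9, 0, 1, 9, 36, 36; Σd² = 92
ρ = 1 − 6·92/(8·63) = 1 − 552/504 = -0.095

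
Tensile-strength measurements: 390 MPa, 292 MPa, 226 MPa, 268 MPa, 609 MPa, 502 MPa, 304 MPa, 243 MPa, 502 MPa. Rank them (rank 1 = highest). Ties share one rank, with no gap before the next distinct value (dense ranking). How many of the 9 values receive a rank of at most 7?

Sorted (descending): 609, 502, 502, 390, 304, 292, 268, 243, 226
The 2 values of 502 share dense rank 2.
Remaining distinct values take the next consecutive integers.
Ranks ≤ 7: {1, 2, 2, 3, 4, 5, 6, 7} → 8 values.

8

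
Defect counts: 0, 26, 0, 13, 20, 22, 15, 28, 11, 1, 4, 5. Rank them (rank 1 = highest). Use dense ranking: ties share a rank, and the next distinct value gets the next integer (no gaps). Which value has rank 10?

1

Sorted (descending): 28, 26, 22, 20, 15, 13, 11, 5, 4, 1, 0, 0
The 2 values of 0 share dense rank 11.
Remaining distinct values take the next consecutive integers.
Rank 10 → value 1.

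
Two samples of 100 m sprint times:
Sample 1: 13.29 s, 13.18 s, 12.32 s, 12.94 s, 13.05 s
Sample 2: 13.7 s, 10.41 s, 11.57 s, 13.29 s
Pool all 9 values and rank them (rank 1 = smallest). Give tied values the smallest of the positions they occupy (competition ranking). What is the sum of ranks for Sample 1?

Sorted (ascending): 10.41, 11.57, 12.32, 12.94, 13.05, 13.18, 13.29, 13.29, 13.7
The 2 values of 13.29 occupy positions 7–8 → each gets rank 7.
Sample 1 values → pooled ranks: 13.29→7, 13.18→6, 12.32→3, 12.94→4, 13.05→5
Rank sum = 7 + 6 + 3 + 4 + 5 = 25

25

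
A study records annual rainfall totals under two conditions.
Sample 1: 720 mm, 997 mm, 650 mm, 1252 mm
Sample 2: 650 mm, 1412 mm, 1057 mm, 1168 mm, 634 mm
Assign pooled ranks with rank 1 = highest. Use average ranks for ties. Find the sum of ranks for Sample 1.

20.5

Sorted (descending): 1412, 1252, 1168, 1057, 997, 720, 650, 650, 634
The 2 values of 650 occupy positions 7–8 → average rank (7+8)/2 = 7.5.
Sample 1 values → pooled ranks: 720→6, 997→5, 650→7.5, 1252→2
Rank sum = 6 + 5 + 7.5 + 2 = 20.5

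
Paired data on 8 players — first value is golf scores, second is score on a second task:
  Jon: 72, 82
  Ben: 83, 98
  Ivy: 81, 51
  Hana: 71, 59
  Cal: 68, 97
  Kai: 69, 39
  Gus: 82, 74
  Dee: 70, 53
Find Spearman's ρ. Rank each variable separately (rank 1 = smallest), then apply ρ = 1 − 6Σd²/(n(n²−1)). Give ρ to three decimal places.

Ranks of variable 1: 5, 8, 6, 4, 1, 2, 7, 3
Ranks of variable 2: 6, 8, 2, 4, 7, 1, 5, 3
d = r₁ − r₂: -1, 0, 4, 0, -6, 1, 2, 0
d²: 1, 0, 16, 0, 36, 1, 4, 0; Σd² = 58
ρ = 1 − 6·58/(8·63) = 1 − 348/504 = 0.310

0.310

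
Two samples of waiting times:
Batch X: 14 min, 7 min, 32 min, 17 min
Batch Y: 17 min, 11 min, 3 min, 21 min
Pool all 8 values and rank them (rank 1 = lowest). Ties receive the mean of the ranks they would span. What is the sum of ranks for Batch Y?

Sorted (ascending): 3, 7, 11, 14, 17, 17, 21, 32
The 2 values of 17 occupy positions 5–6 → average rank (5+6)/2 = 5.5.
Batch Y values → pooled ranks: 17→5.5, 11→3, 3→1, 21→7
Rank sum = 5.5 + 3 + 1 + 7 = 16.5

16.5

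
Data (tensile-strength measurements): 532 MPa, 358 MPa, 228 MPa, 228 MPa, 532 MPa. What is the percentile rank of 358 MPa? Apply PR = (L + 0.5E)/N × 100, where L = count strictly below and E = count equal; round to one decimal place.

N = 5.
Strictly below 358: 2. Equal to 358: 1.
PR = (2 + 0.5·1)/5 × 100 = 50.0

50.0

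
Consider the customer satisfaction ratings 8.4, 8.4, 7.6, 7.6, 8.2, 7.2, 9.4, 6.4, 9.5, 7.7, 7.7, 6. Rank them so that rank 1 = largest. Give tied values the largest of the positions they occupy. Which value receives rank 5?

8.2

Sorted (descending): 9.5, 9.4, 8.4, 8.4, 8.2, 7.7, 7.7, 7.6, 7.6, 7.2, 6.4, 6
The 2 values of 8.4 occupy positions 3–4 → each gets rank 4.
The 2 values of 7.7 occupy positions 6–7 → each gets rank 7.
The 2 values of 7.6 occupy positions 8–9 → each gets rank 9.
Rank 5 → value 8.2.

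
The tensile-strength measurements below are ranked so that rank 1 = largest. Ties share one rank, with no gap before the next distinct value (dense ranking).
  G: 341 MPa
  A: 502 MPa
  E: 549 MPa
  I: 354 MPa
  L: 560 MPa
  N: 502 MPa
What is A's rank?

3

Sorted (descending): 560, 549, 502, 502, 354, 341
The 2 values of 502 share dense rank 3.
Remaining distinct values take the next consecutive integers.
A has value 502 MPa → rank 3.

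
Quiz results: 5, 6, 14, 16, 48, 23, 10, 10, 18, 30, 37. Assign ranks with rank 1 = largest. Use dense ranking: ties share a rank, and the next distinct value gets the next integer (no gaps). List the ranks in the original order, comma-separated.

10, 9, 7, 6, 1, 4, 8, 8, 5, 3, 2

Sorted (descending): 48, 37, 30, 23, 18, 16, 14, 10, 10, 6, 5
The 2 values of 10 share dense rank 8.
Remaining distinct values take the next consecutive integers.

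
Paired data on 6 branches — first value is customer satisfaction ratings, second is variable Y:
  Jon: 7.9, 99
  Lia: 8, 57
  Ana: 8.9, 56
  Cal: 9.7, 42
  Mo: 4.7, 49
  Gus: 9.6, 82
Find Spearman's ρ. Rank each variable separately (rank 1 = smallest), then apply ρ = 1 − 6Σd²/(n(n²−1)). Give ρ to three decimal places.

Ranks of variable 1: 2, 3, 4, 6, 1, 5
Ranks of variable 2: 6, 4, 3, 1, 2, 5
d = r₁ − r₂: -4, -1, 1, 5, -1, 0
d²: 16, 1, 1, 25, 1, 0; Σd² = 44
ρ = 1 − 6·44/(6·35) = 1 − 264/210 = -0.257

-0.257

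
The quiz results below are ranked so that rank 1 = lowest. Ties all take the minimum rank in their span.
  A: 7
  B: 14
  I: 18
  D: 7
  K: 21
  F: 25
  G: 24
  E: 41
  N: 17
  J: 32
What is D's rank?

1

Sorted (ascending): 7, 7, 14, 17, 18, 21, 24, 25, 32, 41
The 2 values of 7 occupy positions 1–2 → each gets rank 1.
D has value 7 → rank 1.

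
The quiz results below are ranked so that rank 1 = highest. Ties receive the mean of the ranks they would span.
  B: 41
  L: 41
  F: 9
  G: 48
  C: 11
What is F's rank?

5

Sorted (descending): 48, 41, 41, 11, 9
The 2 values of 41 occupy positions 2–3 → average rank (2+3)/2 = 2.5.
F has value 9 → rank 5.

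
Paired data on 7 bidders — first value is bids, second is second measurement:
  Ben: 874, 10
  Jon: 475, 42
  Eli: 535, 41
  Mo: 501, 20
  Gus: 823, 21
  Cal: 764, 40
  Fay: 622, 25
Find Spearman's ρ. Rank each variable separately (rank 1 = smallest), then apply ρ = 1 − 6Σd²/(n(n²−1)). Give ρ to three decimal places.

Ranks of variable 1: 7, 1, 3, 2, 6, 5, 4
Ranks of variable 2: 1, 7, 6, 2, 3, 5, 4
d = r₁ − r₂: 6, -6, -3, 0, 3, 0, 0
d²: 36, 36, 9, 0, 9, 0, 0; Σd² = 90
ρ = 1 − 6·90/(7·48) = 1 − 540/336 = -0.607

-0.607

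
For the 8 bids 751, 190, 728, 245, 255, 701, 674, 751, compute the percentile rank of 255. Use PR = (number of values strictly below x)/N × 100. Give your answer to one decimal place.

25.0

N = 8.
Strictly below 255: 2. Equal to 255: 1.
PR = 2/8 × 100 = 25.0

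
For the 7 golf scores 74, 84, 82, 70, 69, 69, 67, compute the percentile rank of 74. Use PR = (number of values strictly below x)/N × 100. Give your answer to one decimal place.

N = 7.
Strictly below 74: 4. Equal to 74: 1.
PR = 4/7 × 100 = 57.1

57.1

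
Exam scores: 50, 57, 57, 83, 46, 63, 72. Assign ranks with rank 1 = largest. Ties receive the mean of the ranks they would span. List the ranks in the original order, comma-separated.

Sorted (descending): 83, 72, 63, 57, 57, 50, 46
The 2 values of 57 occupy positions 4–5 → average rank (4+5)/2 = 4.5.

6, 4.5, 4.5, 1, 7, 3, 2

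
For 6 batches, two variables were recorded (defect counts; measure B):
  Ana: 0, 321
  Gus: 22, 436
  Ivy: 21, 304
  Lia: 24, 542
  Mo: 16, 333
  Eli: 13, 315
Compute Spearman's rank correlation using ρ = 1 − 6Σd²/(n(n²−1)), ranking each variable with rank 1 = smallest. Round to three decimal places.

0.600

Ranks of variable 1: 1, 5, 4, 6, 3, 2
Ranks of variable 2: 3, 5, 1, 6, 4, 2
d = r₁ − r₂: -2, 0, 3, 0, -1, 0
d²: 4, 0, 9, 0, 1, 0; Σd² = 14
ρ = 1 − 6·14/(6·35) = 1 − 84/210 = 0.600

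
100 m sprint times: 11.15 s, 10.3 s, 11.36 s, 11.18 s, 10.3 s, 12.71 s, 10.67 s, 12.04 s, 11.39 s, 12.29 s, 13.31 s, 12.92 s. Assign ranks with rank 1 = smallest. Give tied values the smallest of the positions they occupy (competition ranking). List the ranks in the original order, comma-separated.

Sorted (ascending): 10.3, 10.3, 10.67, 11.15, 11.18, 11.36, 11.39, 12.04, 12.29, 12.71, 12.92, 13.31
The 2 values of 10.3 occupy positions 1–2 → each gets rank 1.

4, 1, 6, 5, 1, 10, 3, 8, 7, 9, 12, 11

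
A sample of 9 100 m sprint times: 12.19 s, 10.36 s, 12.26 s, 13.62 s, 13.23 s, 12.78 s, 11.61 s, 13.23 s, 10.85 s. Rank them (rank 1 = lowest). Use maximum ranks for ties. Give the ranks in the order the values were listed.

4, 1, 5, 9, 8, 6, 3, 8, 2

Sorted (ascending): 10.36, 10.85, 11.61, 12.19, 12.26, 12.78, 13.23, 13.23, 13.62
The 2 values of 13.23 occupy positions 7–8 → each gets rank 8.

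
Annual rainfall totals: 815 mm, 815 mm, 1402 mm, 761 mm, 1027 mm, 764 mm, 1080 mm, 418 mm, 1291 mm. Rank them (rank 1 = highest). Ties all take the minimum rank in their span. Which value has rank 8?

761

Sorted (descending): 1402, 1291, 1080, 1027, 815, 815, 764, 761, 418
The 2 values of 815 occupy positions 5–6 → each gets rank 5.
Rank 8 → value 761.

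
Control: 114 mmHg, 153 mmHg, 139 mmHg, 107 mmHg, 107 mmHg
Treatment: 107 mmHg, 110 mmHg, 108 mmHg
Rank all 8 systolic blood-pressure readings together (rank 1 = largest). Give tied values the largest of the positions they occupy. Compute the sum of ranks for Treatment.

17

Sorted (descending): 153, 139, 114, 110, 108, 107, 107, 107
The 3 values of 107 occupy positions 6–8 → each gets rank 8.
Treatment values → pooled ranks: 107→8, 110→4, 108→5
Rank sum = 8 + 4 + 5 = 17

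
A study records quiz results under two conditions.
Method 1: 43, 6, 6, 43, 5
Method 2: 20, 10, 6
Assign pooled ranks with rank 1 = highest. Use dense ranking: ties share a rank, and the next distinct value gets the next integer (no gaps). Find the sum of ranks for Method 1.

15

Sorted (descending): 43, 43, 20, 10, 6, 6, 6, 5
The 2 values of 43 share dense rank 1.
The 3 values of 6 share dense rank 4.
Remaining distinct values take the next consecutive integers.
Method 1 values → pooled ranks: 43→1, 6→4, 6→4, 43→1, 5→5
Rank sum = 1 + 4 + 4 + 1 + 5 = 15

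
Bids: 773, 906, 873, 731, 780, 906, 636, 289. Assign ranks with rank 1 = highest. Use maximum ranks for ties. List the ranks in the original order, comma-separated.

Sorted (descending): 906, 906, 873, 780, 773, 731, 636, 289
The 2 values of 906 occupy positions 1–2 → each gets rank 2.

5, 2, 3, 6, 4, 2, 7, 8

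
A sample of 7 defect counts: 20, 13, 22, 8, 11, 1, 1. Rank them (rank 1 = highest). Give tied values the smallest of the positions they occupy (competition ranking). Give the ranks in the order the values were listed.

Sorted (descending): 22, 20, 13, 11, 8, 1, 1
The 2 values of 1 occupy positions 6–7 → each gets rank 6.

2, 3, 1, 5, 4, 6, 6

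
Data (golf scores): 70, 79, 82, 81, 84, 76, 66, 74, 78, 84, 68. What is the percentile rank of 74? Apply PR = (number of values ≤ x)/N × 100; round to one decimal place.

N = 11.
Strictly below 74: 3. Equal to 74: 1.
PR = 4/11 × 100 = 36.4

36.4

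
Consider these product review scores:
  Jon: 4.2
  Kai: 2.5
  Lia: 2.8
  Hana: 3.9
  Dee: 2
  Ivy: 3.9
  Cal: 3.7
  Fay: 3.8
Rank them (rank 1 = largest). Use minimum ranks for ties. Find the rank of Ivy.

Sorted (descending): 4.2, 3.9, 3.9, 3.8, 3.7, 2.8, 2.5, 2
The 2 values of 3.9 occupy positions 2–3 → each gets rank 2.
Ivy has value 3.9 → rank 2.

2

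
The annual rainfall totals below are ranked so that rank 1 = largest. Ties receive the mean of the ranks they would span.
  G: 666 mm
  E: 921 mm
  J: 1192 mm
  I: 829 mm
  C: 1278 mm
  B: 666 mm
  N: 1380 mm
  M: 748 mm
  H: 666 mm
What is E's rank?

Sorted (descending): 1380, 1278, 1192, 921, 829, 748, 666, 666, 666
The 3 values of 666 occupy positions 7–9 → average rank 8.
E has value 921 mm → rank 4.

4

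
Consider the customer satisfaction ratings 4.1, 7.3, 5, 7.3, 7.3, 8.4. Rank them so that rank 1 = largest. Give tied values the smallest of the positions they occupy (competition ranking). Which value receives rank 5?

Sorted (descending): 8.4, 7.3, 7.3, 7.3, 5, 4.1
The 3 values of 7.3 occupy positions 2–4 → each gets rank 2.
Rank 5 → value 5.

5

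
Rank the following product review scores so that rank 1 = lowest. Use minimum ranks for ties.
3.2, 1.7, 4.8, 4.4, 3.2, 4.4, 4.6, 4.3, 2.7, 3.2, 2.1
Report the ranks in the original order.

Sorted (ascending): 1.7, 2.1, 2.7, 3.2, 3.2, 3.2, 4.3, 4.4, 4.4, 4.6, 4.8
The 3 values of 3.2 occupy positions 4–6 → each gets rank 4.
The 2 values of 4.4 occupy positions 8–9 → each gets rank 8.

4, 1, 11, 8, 4, 8, 10, 7, 3, 4, 2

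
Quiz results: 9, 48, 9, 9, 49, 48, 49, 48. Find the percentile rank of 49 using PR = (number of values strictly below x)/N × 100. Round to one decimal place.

75.0

N = 8.
Strictly below 49: 6. Equal to 49: 2.
PR = 6/8 × 100 = 75.0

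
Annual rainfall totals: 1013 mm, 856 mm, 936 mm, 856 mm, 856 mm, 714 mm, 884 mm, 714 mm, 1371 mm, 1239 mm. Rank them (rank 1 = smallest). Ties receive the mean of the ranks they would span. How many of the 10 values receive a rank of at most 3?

Sorted (ascending): 714, 714, 856, 856, 856, 884, 936, 1013, 1239, 1371
The 2 values of 714 occupy positions 1–2 → average rank (1+2)/2 = 1.5.
The 3 values of 856 occupy positions 3–5 → average rank 4.
Ranks ≤ 3: {1.5, 1.5} → 2 values.

2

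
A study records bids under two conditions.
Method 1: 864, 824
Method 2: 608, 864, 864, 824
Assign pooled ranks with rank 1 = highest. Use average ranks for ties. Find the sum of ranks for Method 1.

6.5

Sorted (descending): 864, 864, 864, 824, 824, 608
The 3 values of 864 occupy positions 1–3 → average rank 2.
The 2 values of 824 occupy positions 4–5 → average rank (4+5)/2 = 4.5.
Method 1 values → pooled ranks: 864→2, 824→4.5
Rank sum = 2 + 4.5 = 6.5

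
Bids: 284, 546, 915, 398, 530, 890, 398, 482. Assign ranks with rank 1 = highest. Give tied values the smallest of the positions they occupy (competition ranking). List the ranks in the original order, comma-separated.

Sorted (descending): 915, 890, 546, 530, 482, 398, 398, 284
The 2 values of 398 occupy positions 6–7 → each gets rank 6.

8, 3, 1, 6, 4, 2, 6, 5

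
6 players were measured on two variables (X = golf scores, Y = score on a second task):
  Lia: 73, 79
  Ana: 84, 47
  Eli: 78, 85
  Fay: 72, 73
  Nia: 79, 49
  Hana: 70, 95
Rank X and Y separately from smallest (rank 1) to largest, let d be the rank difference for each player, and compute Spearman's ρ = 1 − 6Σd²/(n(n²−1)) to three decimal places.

-0.771

Ranks of variable 1: 3, 6, 4, 2, 5, 1
Ranks of variable 2: 4, 1, 5, 3, 2, 6
d = r₁ − r₂: -1, 5, -1, -1, 3, -5
d²: 1, 25, 1, 1, 9, 25; Σd² = 62
ρ = 1 − 6·62/(6·35) = 1 − 372/210 = -0.771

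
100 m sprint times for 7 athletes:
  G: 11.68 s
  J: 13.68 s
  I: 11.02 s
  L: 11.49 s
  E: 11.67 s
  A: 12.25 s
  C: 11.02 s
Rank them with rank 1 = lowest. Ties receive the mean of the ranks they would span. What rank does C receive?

1.5

Sorted (ascending): 11.02, 11.02, 11.49, 11.67, 11.68, 12.25, 13.68
The 2 values of 11.02 occupy positions 1–2 → average rank (1+2)/2 = 1.5.
C has value 11.02 s → rank 1.5.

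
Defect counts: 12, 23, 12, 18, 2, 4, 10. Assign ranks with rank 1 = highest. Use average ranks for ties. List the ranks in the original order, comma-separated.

3.5, 1, 3.5, 2, 7, 6, 5

Sorted (descending): 23, 18, 12, 12, 10, 4, 2
The 2 values of 12 occupy positions 3–4 → average rank (3+4)/2 = 3.5.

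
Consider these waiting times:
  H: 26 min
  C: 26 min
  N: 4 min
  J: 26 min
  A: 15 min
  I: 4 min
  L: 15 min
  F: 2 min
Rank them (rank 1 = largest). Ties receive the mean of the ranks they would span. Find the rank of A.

Sorted (descending): 26, 26, 26, 15, 15, 4, 4, 2
The 3 values of 26 occupy positions 1–3 → average rank 2.
The 2 values of 15 occupy positions 4–5 → average rank (4+5)/2 = 4.5.
The 2 values of 4 occupy positions 6–7 → average rank (6+7)/2 = 6.5.
A has value 15 min → rank 4.5.

4.5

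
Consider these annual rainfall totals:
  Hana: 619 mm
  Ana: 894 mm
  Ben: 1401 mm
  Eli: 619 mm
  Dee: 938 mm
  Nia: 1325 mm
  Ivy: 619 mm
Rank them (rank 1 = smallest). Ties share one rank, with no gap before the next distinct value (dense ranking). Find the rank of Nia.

Sorted (ascending): 619, 619, 619, 894, 938, 1325, 1401
The 3 values of 619 share dense rank 1.
Remaining distinct values take the next consecutive integers.
Nia has value 1325 mm → rank 4.

4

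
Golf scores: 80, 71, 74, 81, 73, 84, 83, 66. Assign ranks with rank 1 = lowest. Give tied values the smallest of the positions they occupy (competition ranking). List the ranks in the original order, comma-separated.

5, 2, 4, 6, 3, 8, 7, 1

Sorted (ascending): 66, 71, 73, 74, 80, 81, 83, 84
No ties — each value takes its position as its rank.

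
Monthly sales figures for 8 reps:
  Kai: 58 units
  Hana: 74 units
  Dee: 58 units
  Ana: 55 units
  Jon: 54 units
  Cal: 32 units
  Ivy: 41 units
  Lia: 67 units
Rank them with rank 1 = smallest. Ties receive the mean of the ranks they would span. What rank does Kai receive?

Sorted (ascending): 32, 41, 54, 55, 58, 58, 67, 74
The 2 values of 58 occupy positions 5–6 → average rank (5+6)/2 = 5.5.
Kai has value 58 units → rank 5.5.

5.5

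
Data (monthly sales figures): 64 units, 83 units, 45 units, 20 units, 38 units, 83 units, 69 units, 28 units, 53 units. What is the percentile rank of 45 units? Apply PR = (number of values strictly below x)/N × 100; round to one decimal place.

33.3

N = 9.
Strictly below 45: 3. Equal to 45: 1.
PR = 3/9 × 100 = 33.3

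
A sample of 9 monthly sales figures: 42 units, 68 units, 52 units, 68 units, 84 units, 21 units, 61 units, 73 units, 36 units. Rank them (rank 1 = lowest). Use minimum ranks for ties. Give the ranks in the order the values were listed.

3, 6, 4, 6, 9, 1, 5, 8, 2

Sorted (ascending): 21, 36, 42, 52, 61, 68, 68, 73, 84
The 2 values of 68 occupy positions 6–7 → each gets rank 6.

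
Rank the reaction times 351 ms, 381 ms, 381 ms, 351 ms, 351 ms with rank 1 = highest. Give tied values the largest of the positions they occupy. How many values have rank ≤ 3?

Sorted (descending): 381, 381, 351, 351, 351
The 2 values of 381 occupy positions 1–2 → each gets rank 2.
The 3 values of 351 occupy positions 3–5 → each gets rank 5.
Ranks ≤ 3: {2, 2} → 2 values.

2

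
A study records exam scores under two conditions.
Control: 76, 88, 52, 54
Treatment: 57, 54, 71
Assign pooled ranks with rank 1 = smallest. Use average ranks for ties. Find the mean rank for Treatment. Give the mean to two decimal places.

Sorted (ascending): 52, 54, 54, 57, 71, 76, 88
The 2 values of 54 occupy positions 2–3 → average rank (2+3)/2 = 2.5.
Treatment values → pooled ranks: 57→4, 54→2.5, 71→5
Mean rank = (4 + 2.5 + 5) / 3 = 3.83

3.83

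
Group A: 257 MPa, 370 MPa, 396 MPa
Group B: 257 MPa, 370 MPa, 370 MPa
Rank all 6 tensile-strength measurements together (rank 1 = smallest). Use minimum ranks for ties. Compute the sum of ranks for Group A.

10

Sorted (ascending): 257, 257, 370, 370, 370, 396
The 2 values of 257 occupy positions 1–2 → each gets rank 1.
The 3 values of 370 occupy positions 3–5 → each gets rank 3.
Group A values → pooled ranks: 257→1, 370→3, 396→6
Rank sum = 1 + 3 + 6 = 10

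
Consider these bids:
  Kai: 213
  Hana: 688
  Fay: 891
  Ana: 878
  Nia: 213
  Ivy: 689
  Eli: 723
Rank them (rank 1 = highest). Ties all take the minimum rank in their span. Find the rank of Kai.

6

Sorted (descending): 891, 878, 723, 689, 688, 213, 213
The 2 values of 213 occupy positions 6–7 → each gets rank 6.
Kai has value 213 → rank 6.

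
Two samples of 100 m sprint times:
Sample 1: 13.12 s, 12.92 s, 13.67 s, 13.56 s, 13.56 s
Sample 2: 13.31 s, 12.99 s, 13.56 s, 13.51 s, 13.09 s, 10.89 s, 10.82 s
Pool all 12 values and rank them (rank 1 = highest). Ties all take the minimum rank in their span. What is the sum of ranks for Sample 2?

Sorted (descending): 13.67, 13.56, 13.56, 13.56, 13.51, 13.31, 13.12, 13.09, 12.99, 12.92, 10.89, 10.82
The 3 values of 13.56 occupy positions 2–4 → each gets rank 2.
Sample 2 values → pooled ranks: 13.31→6, 12.99→9, 13.56→2, 13.51→5, 13.09→8, 10.89→11, 10.82→12
Rank sum = 6 + 9 + 2 + 5 + 8 + 11 + 12 = 53

53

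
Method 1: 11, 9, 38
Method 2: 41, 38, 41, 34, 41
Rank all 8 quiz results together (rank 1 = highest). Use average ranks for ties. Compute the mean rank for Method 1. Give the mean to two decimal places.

Sorted (descending): 41, 41, 41, 38, 38, 34, 11, 9
The 3 values of 41 occupy positions 1–3 → average rank 2.
The 2 values of 38 occupy positions 4–5 → average rank (4+5)/2 = 4.5.
Method 1 values → pooled ranks: 11→7, 9→8, 38→4.5
Mean rank = (7 + 8 + 4.5) / 3 = 6.50

6.50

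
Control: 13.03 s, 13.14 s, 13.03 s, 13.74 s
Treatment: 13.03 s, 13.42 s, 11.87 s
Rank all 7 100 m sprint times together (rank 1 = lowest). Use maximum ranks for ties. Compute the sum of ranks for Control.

Sorted (ascending): 11.87, 13.03, 13.03, 13.03, 13.14, 13.42, 13.74
The 3 values of 13.03 occupy positions 2–4 → each gets rank 4.
Control values → pooled ranks: 13.03→4, 13.14→5, 13.03→4, 13.74→7
Rank sum = 4 + 5 + 4 + 7 = 20

20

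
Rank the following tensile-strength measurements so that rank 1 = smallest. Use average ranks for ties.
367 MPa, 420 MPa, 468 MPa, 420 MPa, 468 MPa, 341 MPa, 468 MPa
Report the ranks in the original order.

Sorted (ascending): 341, 367, 420, 420, 468, 468, 468
The 2 values of 420 occupy positions 3–4 → average rank (3+4)/2 = 3.5.
The 3 values of 468 occupy positions 5–7 → average rank 6.

2, 3.5, 6, 3.5, 6, 1, 6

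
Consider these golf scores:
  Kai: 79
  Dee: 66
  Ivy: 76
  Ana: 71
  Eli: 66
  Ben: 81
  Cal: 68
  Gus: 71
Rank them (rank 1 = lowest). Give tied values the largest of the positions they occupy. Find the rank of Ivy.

Sorted (ascending): 66, 66, 68, 71, 71, 76, 79, 81
The 2 values of 66 occupy positions 1–2 → each gets rank 2.
The 2 values of 71 occupy positions 4–5 → each gets rank 5.
Ivy has value 76 → rank 6.

6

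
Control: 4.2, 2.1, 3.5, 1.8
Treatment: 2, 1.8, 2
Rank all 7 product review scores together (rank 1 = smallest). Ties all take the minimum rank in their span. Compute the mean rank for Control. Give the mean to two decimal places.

Sorted (ascending): 1.8, 1.8, 2, 2, 2.1, 3.5, 4.2
The 2 values of 1.8 occupy positions 1–2 → each gets rank 1.
The 2 values of 2 occupy positions 3–4 → each gets rank 3.
Control values → pooled ranks: 4.2→7, 2.1→5, 3.5→6, 1.8→1
Mean rank = (7 + 5 + 6 + 1) / 4 = 4.75

4.75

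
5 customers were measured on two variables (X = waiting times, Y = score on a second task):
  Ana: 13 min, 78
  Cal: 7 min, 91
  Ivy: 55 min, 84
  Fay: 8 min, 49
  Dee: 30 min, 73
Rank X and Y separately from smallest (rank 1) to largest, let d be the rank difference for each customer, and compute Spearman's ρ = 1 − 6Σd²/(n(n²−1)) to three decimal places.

Ranks of variable 1: 3, 1, 5, 2, 4
Ranks of variable 2: 3, 5, 4, 1, 2
d = r₁ − r₂: 0, -4, 1, 1, 2
d²: 0, 16, 1, 1, 4; Σd² = 22
ρ = 1 − 6·22/(5·24) = 1 − 132/120 = -0.100

-0.100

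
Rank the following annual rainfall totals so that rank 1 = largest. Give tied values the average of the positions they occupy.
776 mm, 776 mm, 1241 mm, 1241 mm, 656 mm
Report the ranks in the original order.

3.5, 3.5, 1.5, 1.5, 5

Sorted (descending): 1241, 1241, 776, 776, 656
The 2 values of 1241 occupy positions 1–2 → average rank (1+2)/2 = 1.5.
The 2 values of 776 occupy positions 3–4 → average rank (3+4)/2 = 3.5.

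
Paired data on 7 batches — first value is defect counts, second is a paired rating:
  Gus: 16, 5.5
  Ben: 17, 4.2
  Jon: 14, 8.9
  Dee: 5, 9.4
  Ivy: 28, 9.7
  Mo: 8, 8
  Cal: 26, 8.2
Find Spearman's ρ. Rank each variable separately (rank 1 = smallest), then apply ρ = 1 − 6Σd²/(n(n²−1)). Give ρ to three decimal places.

Ranks of variable 1: 4, 5, 3, 1, 7, 2, 6
Ranks of variable 2: 2, 1, 5, 6, 7, 3, 4
d = r₁ − r₂: 2, 4, -2, -5, 0, -1, 2
d²: 4, 16, 4, 25, 0, 1, 4; Σd² = 54
ρ = 1 − 6·54/(7·48) = 1 − 324/336 = 0.036

0.036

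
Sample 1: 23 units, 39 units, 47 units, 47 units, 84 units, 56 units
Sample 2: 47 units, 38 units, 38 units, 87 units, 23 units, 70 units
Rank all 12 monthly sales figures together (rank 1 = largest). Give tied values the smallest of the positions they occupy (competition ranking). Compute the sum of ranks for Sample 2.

Sorted (descending): 87, 84, 70, 56, 47, 47, 47, 39, 38, 38, 23, 23
The 3 values of 47 occupy positions 5–7 → each gets rank 5.
The 2 values of 38 occupy positions 9–10 → each gets rank 9.
The 2 values of 23 occupy positions 11–12 → each gets rank 11.
Sample 2 values → pooled ranks: 47→5, 38→9, 38→9, 87→1, 23→11, 70→3
Rank sum = 5 + 9 + 9 + 1 + 11 + 3 = 38

38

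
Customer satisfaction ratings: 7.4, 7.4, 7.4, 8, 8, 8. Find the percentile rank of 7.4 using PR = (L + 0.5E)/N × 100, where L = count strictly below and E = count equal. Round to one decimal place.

N = 6.
Strictly below 7.4: 0. Equal to 7.4: 3.
PR = (0 + 0.5·3)/6 × 100 = 25.0

25.0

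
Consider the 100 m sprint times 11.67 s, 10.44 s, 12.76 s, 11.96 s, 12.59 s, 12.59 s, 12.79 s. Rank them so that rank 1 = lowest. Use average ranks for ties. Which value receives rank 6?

12.76

Sorted (ascending): 10.44, 11.67, 11.96, 12.59, 12.59, 12.76, 12.79
The 2 values of 12.59 occupy positions 4–5 → average rank (4+5)/2 = 4.5.
Rank 6 → value 12.76.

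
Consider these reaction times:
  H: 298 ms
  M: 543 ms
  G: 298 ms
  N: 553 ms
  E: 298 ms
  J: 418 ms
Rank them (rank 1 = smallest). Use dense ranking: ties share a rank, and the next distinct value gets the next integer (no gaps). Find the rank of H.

1

Sorted (ascending): 298, 298, 298, 418, 543, 553
The 3 values of 298 share dense rank 1.
Remaining distinct values take the next consecutive integers.
H has value 298 ms → rank 1.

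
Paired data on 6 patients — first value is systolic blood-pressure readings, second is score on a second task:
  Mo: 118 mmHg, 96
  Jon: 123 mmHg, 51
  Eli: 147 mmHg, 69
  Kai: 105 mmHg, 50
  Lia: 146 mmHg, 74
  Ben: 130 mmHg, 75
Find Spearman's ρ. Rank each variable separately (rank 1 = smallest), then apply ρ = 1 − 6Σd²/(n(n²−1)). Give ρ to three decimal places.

Ranks of variable 1: 2, 3, 6, 1, 5, 4
Ranks of variable 2: 6, 2, 3, 1, 4, 5
d = r₁ − r₂: -4, 1, 3, 0, 1, -1
d²: 16, 1, 9, 0, 1, 1; Σd² = 28
ρ = 1 − 6·28/(6·35) = 1 − 168/210 = 0.200

0.200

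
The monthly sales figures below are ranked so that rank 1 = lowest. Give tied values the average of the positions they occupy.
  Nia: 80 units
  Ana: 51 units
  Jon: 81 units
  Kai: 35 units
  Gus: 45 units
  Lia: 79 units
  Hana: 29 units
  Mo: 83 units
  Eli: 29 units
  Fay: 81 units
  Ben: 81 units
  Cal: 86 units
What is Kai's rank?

Sorted (ascending): 29, 29, 35, 45, 51, 79, 80, 81, 81, 81, 83, 86
The 2 values of 29 occupy positions 1–2 → average rank (1+2)/2 = 1.5.
The 3 values of 81 occupy positions 8–10 → average rank 9.
Kai has value 35 units → rank 3.

3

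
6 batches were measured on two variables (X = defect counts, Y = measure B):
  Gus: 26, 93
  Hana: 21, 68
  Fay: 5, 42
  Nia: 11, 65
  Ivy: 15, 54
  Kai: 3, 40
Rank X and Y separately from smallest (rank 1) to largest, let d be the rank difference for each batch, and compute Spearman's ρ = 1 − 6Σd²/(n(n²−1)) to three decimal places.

0.943

Ranks of variable 1: 6, 5, 2, 3, 4, 1
Ranks of variable 2: 6, 5, 2, 4, 3, 1
d = r₁ − r₂: 0, 0, 0, -1, 1, 0
d²: 0, 0, 0, 1, 1, 0; Σd² = 2
ρ = 1 − 6·2/(6·35) = 1 − 12/210 = 0.943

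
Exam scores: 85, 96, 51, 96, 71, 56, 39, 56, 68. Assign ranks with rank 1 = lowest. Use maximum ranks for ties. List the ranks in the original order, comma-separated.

7, 9, 2, 9, 6, 4, 1, 4, 5

Sorted (ascending): 39, 51, 56, 56, 68, 71, 85, 96, 96
The 2 values of 56 occupy positions 3–4 → each gets rank 4.
The 2 values of 96 occupy positions 8–9 → each gets rank 9.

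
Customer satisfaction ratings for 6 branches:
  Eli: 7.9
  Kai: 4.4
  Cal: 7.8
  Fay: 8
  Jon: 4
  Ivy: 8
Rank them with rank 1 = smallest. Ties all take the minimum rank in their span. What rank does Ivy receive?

5

Sorted (ascending): 4, 4.4, 7.8, 7.9, 8, 8
The 2 values of 8 occupy positions 5–6 → each gets rank 5.
Ivy has value 8 → rank 5.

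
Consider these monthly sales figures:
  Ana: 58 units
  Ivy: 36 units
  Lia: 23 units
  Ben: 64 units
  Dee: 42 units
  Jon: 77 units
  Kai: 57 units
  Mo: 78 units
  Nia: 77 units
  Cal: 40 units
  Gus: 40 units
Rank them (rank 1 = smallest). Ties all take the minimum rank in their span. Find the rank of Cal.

3

Sorted (ascending): 23, 36, 40, 40, 42, 57, 58, 64, 77, 77, 78
The 2 values of 40 occupy positions 3–4 → each gets rank 3.
The 2 values of 77 occupy positions 9–10 → each gets rank 9.
Cal has value 40 units → rank 3.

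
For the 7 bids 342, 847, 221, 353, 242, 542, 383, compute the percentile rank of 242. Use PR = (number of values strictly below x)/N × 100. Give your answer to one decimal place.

N = 7.
Strictly below 242: 1. Equal to 242: 1.
PR = 1/7 × 100 = 14.3

14.3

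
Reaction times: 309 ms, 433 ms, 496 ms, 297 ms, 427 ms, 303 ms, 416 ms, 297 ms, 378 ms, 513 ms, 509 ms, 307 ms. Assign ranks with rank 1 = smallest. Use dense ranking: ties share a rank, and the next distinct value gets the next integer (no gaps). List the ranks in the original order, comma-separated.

Sorted (ascending): 297, 297, 303, 307, 309, 378, 416, 427, 433, 496, 509, 513
The 2 values of 297 share dense rank 1.
Remaining distinct values take the next consecutive integers.

4, 8, 9, 1, 7, 2, 6, 1, 5, 11, 10, 3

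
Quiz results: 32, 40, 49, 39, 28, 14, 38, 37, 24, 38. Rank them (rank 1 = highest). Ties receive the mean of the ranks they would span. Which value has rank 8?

Sorted (descending): 49, 40, 39, 38, 38, 37, 32, 28, 24, 14
The 2 values of 38 occupy positions 4–5 → average rank (4+5)/2 = 4.5.
Rank 8 → value 28.

28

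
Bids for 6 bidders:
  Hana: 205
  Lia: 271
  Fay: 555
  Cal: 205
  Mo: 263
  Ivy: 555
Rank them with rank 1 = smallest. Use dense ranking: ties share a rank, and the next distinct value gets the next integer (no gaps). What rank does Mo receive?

2

Sorted (ascending): 205, 205, 263, 271, 555, 555
The 2 values of 205 share dense rank 1.
The 2 values of 555 share dense rank 4.
Remaining distinct values take the next consecutive integers.
Mo has value 263 → rank 2.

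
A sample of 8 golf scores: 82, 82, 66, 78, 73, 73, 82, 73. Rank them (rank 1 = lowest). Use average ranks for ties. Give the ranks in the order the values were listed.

7, 7, 1, 5, 3, 3, 7, 3

Sorted (ascending): 66, 73, 73, 73, 78, 82, 82, 82
The 3 values of 73 occupy positions 2–4 → average rank 3.
The 3 values of 82 occupy positions 6–8 → average rank 7.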